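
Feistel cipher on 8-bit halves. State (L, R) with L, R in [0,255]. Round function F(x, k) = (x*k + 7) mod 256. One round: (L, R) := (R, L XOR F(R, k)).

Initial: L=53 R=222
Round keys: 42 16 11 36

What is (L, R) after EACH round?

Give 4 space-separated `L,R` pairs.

Answer: 222,70 70,185 185,188 188,206

Derivation:
Round 1 (k=42): L=222 R=70
Round 2 (k=16): L=70 R=185
Round 3 (k=11): L=185 R=188
Round 4 (k=36): L=188 R=206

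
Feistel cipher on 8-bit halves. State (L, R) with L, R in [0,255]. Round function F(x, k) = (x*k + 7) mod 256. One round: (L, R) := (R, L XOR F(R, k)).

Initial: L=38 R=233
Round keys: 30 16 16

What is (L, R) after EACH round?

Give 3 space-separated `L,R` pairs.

Round 1 (k=30): L=233 R=115
Round 2 (k=16): L=115 R=222
Round 3 (k=16): L=222 R=148

Answer: 233,115 115,222 222,148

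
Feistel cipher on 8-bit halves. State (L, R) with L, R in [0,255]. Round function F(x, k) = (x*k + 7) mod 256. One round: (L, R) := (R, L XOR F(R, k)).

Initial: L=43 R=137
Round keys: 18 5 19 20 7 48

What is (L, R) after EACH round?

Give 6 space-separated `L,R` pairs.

Round 1 (k=18): L=137 R=130
Round 2 (k=5): L=130 R=24
Round 3 (k=19): L=24 R=77
Round 4 (k=20): L=77 R=19
Round 5 (k=7): L=19 R=193
Round 6 (k=48): L=193 R=36

Answer: 137,130 130,24 24,77 77,19 19,193 193,36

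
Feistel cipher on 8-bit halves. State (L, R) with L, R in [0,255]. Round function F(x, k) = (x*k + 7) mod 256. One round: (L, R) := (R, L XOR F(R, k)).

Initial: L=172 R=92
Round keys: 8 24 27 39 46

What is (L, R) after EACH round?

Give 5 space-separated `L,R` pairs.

Round 1 (k=8): L=92 R=75
Round 2 (k=24): L=75 R=83
Round 3 (k=27): L=83 R=131
Round 4 (k=39): L=131 R=175
Round 5 (k=46): L=175 R=250

Answer: 92,75 75,83 83,131 131,175 175,250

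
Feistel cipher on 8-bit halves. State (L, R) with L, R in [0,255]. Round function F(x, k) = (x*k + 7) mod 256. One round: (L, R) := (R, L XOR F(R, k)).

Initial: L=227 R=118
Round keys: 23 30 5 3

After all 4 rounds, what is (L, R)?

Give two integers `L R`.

Round 1 (k=23): L=118 R=66
Round 2 (k=30): L=66 R=181
Round 3 (k=5): L=181 R=210
Round 4 (k=3): L=210 R=200

Answer: 210 200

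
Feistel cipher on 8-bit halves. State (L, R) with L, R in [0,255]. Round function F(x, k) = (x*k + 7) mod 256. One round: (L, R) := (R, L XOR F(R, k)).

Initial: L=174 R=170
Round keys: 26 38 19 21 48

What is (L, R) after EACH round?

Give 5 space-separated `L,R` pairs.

Round 1 (k=26): L=170 R=229
Round 2 (k=38): L=229 R=175
Round 3 (k=19): L=175 R=225
Round 4 (k=21): L=225 R=211
Round 5 (k=48): L=211 R=118

Answer: 170,229 229,175 175,225 225,211 211,118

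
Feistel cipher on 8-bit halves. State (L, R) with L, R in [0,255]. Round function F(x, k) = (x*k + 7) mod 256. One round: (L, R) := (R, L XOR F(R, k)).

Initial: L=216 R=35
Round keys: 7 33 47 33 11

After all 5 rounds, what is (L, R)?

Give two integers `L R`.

Round 1 (k=7): L=35 R=36
Round 2 (k=33): L=36 R=136
Round 3 (k=47): L=136 R=219
Round 4 (k=33): L=219 R=202
Round 5 (k=11): L=202 R=110

Answer: 202 110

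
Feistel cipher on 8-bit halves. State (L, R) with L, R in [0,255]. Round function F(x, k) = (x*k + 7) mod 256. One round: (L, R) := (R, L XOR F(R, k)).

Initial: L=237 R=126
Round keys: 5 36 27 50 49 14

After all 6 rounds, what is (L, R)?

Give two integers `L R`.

Answer: 19 51

Derivation:
Round 1 (k=5): L=126 R=144
Round 2 (k=36): L=144 R=57
Round 3 (k=27): L=57 R=154
Round 4 (k=50): L=154 R=34
Round 5 (k=49): L=34 R=19
Round 6 (k=14): L=19 R=51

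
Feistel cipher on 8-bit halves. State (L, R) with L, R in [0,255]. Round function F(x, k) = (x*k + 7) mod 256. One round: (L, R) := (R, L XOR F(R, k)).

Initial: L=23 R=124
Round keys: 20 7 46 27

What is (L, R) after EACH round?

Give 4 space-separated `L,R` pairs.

Answer: 124,160 160,27 27,65 65,249

Derivation:
Round 1 (k=20): L=124 R=160
Round 2 (k=7): L=160 R=27
Round 3 (k=46): L=27 R=65
Round 4 (k=27): L=65 R=249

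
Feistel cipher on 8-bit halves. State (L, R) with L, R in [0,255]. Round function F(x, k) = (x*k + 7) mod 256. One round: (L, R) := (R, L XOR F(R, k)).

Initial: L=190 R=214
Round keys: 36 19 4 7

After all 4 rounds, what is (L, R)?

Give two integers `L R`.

Round 1 (k=36): L=214 R=161
Round 2 (k=19): L=161 R=44
Round 3 (k=4): L=44 R=22
Round 4 (k=7): L=22 R=141

Answer: 22 141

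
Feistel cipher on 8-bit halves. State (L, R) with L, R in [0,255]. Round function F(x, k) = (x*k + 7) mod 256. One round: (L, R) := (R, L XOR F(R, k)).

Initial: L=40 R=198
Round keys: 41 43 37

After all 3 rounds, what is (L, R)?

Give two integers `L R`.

Answer: 200 122

Derivation:
Round 1 (k=41): L=198 R=149
Round 2 (k=43): L=149 R=200
Round 3 (k=37): L=200 R=122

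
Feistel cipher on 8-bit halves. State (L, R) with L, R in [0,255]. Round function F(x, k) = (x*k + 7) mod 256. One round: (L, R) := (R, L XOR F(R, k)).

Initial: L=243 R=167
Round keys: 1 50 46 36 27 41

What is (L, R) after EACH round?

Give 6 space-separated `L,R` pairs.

Round 1 (k=1): L=167 R=93
Round 2 (k=50): L=93 R=150
Round 3 (k=46): L=150 R=166
Round 4 (k=36): L=166 R=201
Round 5 (k=27): L=201 R=156
Round 6 (k=41): L=156 R=202

Answer: 167,93 93,150 150,166 166,201 201,156 156,202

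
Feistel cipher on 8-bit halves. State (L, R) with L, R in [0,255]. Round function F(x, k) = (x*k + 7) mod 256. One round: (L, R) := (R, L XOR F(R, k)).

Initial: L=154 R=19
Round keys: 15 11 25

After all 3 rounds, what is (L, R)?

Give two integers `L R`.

Round 1 (k=15): L=19 R=190
Round 2 (k=11): L=190 R=34
Round 3 (k=25): L=34 R=231

Answer: 34 231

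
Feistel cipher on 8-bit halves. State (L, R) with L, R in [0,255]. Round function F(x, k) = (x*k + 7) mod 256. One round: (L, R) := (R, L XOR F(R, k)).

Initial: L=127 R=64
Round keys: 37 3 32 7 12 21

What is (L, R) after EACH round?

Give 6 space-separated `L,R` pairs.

Round 1 (k=37): L=64 R=56
Round 2 (k=3): L=56 R=239
Round 3 (k=32): L=239 R=223
Round 4 (k=7): L=223 R=207
Round 5 (k=12): L=207 R=100
Round 6 (k=21): L=100 R=244

Answer: 64,56 56,239 239,223 223,207 207,100 100,244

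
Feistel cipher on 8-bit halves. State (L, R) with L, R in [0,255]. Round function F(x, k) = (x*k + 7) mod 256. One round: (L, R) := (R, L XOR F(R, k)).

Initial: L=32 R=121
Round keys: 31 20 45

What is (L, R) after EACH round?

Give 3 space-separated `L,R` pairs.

Answer: 121,142 142,102 102,123

Derivation:
Round 1 (k=31): L=121 R=142
Round 2 (k=20): L=142 R=102
Round 3 (k=45): L=102 R=123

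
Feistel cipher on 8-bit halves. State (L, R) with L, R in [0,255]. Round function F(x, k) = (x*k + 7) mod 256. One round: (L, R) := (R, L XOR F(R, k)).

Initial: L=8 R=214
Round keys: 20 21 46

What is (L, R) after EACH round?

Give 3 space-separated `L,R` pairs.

Round 1 (k=20): L=214 R=183
Round 2 (k=21): L=183 R=220
Round 3 (k=46): L=220 R=56

Answer: 214,183 183,220 220,56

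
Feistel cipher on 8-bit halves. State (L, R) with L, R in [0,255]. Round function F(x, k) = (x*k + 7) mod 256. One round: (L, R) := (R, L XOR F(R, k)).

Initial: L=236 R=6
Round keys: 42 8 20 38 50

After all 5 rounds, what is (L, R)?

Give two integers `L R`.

Round 1 (k=42): L=6 R=239
Round 2 (k=8): L=239 R=121
Round 3 (k=20): L=121 R=148
Round 4 (k=38): L=148 R=134
Round 5 (k=50): L=134 R=167

Answer: 134 167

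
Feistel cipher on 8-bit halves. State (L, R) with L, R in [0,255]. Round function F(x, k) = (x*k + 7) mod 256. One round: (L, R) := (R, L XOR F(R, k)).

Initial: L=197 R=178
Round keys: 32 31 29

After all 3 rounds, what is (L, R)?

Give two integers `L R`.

Answer: 119 0

Derivation:
Round 1 (k=32): L=178 R=130
Round 2 (k=31): L=130 R=119
Round 3 (k=29): L=119 R=0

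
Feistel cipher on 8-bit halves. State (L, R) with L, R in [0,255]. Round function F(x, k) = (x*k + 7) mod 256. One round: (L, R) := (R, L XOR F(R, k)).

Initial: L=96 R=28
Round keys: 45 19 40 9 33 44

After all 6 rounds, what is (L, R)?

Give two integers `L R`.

Answer: 170 200

Derivation:
Round 1 (k=45): L=28 R=147
Round 2 (k=19): L=147 R=236
Round 3 (k=40): L=236 R=116
Round 4 (k=9): L=116 R=247
Round 5 (k=33): L=247 R=170
Round 6 (k=44): L=170 R=200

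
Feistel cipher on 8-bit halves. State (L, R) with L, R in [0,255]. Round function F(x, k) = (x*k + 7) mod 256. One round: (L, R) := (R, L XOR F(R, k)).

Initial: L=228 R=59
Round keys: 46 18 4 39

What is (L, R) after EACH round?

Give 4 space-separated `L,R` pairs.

Answer: 59,69 69,218 218,42 42,183

Derivation:
Round 1 (k=46): L=59 R=69
Round 2 (k=18): L=69 R=218
Round 3 (k=4): L=218 R=42
Round 4 (k=39): L=42 R=183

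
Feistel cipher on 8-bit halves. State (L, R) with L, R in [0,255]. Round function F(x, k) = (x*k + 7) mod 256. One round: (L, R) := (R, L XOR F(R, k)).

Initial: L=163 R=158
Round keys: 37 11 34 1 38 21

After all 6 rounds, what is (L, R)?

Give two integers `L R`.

Round 1 (k=37): L=158 R=126
Round 2 (k=11): L=126 R=239
Round 3 (k=34): L=239 R=187
Round 4 (k=1): L=187 R=45
Round 5 (k=38): L=45 R=14
Round 6 (k=21): L=14 R=0

Answer: 14 0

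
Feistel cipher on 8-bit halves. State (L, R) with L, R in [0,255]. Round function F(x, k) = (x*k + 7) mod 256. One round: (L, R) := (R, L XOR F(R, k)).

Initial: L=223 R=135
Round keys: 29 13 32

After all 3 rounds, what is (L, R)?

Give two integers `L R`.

Answer: 183 106

Derivation:
Round 1 (k=29): L=135 R=141
Round 2 (k=13): L=141 R=183
Round 3 (k=32): L=183 R=106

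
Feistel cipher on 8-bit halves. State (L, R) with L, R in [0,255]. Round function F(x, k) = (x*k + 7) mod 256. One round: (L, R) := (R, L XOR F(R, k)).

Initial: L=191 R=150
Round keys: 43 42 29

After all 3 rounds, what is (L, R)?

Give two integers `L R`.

Answer: 149 110

Derivation:
Round 1 (k=43): L=150 R=134
Round 2 (k=42): L=134 R=149
Round 3 (k=29): L=149 R=110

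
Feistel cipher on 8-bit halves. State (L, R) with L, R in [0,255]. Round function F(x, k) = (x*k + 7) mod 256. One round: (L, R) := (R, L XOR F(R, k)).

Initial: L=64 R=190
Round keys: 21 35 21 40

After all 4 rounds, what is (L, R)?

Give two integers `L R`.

Round 1 (k=21): L=190 R=221
Round 2 (k=35): L=221 R=128
Round 3 (k=21): L=128 R=90
Round 4 (k=40): L=90 R=151

Answer: 90 151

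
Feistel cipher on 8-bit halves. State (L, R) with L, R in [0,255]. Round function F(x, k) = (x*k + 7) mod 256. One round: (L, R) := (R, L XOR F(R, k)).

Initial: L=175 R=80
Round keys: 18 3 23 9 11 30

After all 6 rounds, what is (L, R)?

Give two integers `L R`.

Round 1 (k=18): L=80 R=8
Round 2 (k=3): L=8 R=79
Round 3 (k=23): L=79 R=40
Round 4 (k=9): L=40 R=32
Round 5 (k=11): L=32 R=79
Round 6 (k=30): L=79 R=105

Answer: 79 105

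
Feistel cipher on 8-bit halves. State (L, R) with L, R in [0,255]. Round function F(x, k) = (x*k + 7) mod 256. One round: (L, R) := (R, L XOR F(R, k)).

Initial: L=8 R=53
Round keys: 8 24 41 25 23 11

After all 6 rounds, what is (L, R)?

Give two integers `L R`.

Round 1 (k=8): L=53 R=167
Round 2 (k=24): L=167 R=154
Round 3 (k=41): L=154 R=22
Round 4 (k=25): L=22 R=183
Round 5 (k=23): L=183 R=110
Round 6 (k=11): L=110 R=118

Answer: 110 118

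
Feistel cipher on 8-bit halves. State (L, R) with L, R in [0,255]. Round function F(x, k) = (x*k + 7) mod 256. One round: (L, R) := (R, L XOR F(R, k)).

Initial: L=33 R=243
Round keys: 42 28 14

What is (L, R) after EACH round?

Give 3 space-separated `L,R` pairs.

Round 1 (k=42): L=243 R=196
Round 2 (k=28): L=196 R=132
Round 3 (k=14): L=132 R=251

Answer: 243,196 196,132 132,251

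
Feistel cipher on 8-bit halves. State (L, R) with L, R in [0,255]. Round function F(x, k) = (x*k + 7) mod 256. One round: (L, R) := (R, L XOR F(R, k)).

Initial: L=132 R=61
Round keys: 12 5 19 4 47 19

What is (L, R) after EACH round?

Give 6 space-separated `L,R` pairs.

Answer: 61,103 103,55 55,123 123,196 196,120 120,43

Derivation:
Round 1 (k=12): L=61 R=103
Round 2 (k=5): L=103 R=55
Round 3 (k=19): L=55 R=123
Round 4 (k=4): L=123 R=196
Round 5 (k=47): L=196 R=120
Round 6 (k=19): L=120 R=43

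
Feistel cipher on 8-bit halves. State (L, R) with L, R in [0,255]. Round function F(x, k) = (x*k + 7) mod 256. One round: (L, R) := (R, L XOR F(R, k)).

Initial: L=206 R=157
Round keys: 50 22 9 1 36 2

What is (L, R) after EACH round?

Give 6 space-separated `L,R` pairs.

Answer: 157,127 127,108 108,172 172,223 223,207 207,122

Derivation:
Round 1 (k=50): L=157 R=127
Round 2 (k=22): L=127 R=108
Round 3 (k=9): L=108 R=172
Round 4 (k=1): L=172 R=223
Round 5 (k=36): L=223 R=207
Round 6 (k=2): L=207 R=122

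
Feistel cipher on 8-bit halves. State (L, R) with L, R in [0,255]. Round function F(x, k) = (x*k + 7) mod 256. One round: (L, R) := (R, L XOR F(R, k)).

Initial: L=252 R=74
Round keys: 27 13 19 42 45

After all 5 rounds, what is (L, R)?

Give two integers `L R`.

Answer: 209 132

Derivation:
Round 1 (k=27): L=74 R=41
Round 2 (k=13): L=41 R=86
Round 3 (k=19): L=86 R=64
Round 4 (k=42): L=64 R=209
Round 5 (k=45): L=209 R=132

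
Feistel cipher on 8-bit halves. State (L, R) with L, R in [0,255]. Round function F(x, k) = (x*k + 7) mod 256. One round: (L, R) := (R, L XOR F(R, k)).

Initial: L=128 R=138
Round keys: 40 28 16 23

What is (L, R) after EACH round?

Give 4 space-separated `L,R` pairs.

Answer: 138,23 23,1 1,0 0,6

Derivation:
Round 1 (k=40): L=138 R=23
Round 2 (k=28): L=23 R=1
Round 3 (k=16): L=1 R=0
Round 4 (k=23): L=0 R=6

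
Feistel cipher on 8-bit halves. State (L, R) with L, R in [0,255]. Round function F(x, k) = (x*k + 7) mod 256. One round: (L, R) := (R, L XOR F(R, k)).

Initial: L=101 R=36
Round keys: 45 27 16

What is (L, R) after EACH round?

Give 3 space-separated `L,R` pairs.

Answer: 36,62 62,181 181,105

Derivation:
Round 1 (k=45): L=36 R=62
Round 2 (k=27): L=62 R=181
Round 3 (k=16): L=181 R=105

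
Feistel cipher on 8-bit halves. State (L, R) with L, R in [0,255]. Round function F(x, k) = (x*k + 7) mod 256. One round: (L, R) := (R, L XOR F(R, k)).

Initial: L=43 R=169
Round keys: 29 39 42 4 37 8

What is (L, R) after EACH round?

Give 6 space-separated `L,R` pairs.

Answer: 169,7 7,177 177,22 22,238 238,123 123,49

Derivation:
Round 1 (k=29): L=169 R=7
Round 2 (k=39): L=7 R=177
Round 3 (k=42): L=177 R=22
Round 4 (k=4): L=22 R=238
Round 5 (k=37): L=238 R=123
Round 6 (k=8): L=123 R=49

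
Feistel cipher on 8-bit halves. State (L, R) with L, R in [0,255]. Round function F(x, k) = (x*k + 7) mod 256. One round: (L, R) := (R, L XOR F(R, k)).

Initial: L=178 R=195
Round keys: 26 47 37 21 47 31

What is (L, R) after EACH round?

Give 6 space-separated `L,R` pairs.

Round 1 (k=26): L=195 R=103
Round 2 (k=47): L=103 R=51
Round 3 (k=37): L=51 R=1
Round 4 (k=21): L=1 R=47
Round 5 (k=47): L=47 R=169
Round 6 (k=31): L=169 R=81

Answer: 195,103 103,51 51,1 1,47 47,169 169,81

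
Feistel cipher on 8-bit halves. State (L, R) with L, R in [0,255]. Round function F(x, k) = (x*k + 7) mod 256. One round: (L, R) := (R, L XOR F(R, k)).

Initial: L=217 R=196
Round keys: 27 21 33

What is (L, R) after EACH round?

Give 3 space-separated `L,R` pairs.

Answer: 196,106 106,125 125,78

Derivation:
Round 1 (k=27): L=196 R=106
Round 2 (k=21): L=106 R=125
Round 3 (k=33): L=125 R=78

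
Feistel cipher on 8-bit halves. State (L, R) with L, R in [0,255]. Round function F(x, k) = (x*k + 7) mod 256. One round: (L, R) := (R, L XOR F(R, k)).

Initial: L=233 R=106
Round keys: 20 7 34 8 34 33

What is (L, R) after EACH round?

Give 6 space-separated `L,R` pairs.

Answer: 106,166 166,251 251,251 251,36 36,52 52,159

Derivation:
Round 1 (k=20): L=106 R=166
Round 2 (k=7): L=166 R=251
Round 3 (k=34): L=251 R=251
Round 4 (k=8): L=251 R=36
Round 5 (k=34): L=36 R=52
Round 6 (k=33): L=52 R=159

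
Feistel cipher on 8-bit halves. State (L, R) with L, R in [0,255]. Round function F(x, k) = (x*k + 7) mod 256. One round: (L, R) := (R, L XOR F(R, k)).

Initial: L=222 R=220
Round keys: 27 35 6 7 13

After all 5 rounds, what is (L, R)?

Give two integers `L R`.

Answer: 27 192

Derivation:
Round 1 (k=27): L=220 R=229
Round 2 (k=35): L=229 R=138
Round 3 (k=6): L=138 R=166
Round 4 (k=7): L=166 R=27
Round 5 (k=13): L=27 R=192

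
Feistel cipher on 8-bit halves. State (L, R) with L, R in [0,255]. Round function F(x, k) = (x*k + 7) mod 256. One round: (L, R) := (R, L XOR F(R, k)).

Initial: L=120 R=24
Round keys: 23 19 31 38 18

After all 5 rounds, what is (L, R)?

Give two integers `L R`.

Answer: 91 25

Derivation:
Round 1 (k=23): L=24 R=87
Round 2 (k=19): L=87 R=100
Round 3 (k=31): L=100 R=116
Round 4 (k=38): L=116 R=91
Round 5 (k=18): L=91 R=25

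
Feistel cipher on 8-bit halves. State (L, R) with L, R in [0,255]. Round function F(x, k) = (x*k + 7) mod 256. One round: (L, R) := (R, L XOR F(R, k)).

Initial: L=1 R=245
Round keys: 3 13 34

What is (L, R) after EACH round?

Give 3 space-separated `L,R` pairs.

Round 1 (k=3): L=245 R=231
Round 2 (k=13): L=231 R=55
Round 3 (k=34): L=55 R=178

Answer: 245,231 231,55 55,178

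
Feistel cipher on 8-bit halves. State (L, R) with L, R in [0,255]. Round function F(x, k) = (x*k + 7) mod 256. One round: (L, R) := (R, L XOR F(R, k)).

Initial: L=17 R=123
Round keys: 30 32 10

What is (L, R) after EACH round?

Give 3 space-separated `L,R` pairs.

Round 1 (k=30): L=123 R=96
Round 2 (k=32): L=96 R=124
Round 3 (k=10): L=124 R=191

Answer: 123,96 96,124 124,191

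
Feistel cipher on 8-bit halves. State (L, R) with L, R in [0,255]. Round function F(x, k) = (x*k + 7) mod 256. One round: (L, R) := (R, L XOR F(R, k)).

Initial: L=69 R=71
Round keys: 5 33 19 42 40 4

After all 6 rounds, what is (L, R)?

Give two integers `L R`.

Answer: 98 199

Derivation:
Round 1 (k=5): L=71 R=47
Round 2 (k=33): L=47 R=81
Round 3 (k=19): L=81 R=37
Round 4 (k=42): L=37 R=72
Round 5 (k=40): L=72 R=98
Round 6 (k=4): L=98 R=199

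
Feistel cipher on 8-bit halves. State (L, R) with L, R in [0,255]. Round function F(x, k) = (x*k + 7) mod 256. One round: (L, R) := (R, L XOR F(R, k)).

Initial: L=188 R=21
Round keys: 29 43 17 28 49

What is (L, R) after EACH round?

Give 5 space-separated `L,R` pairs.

Answer: 21,212 212,182 182,201 201,181 181,101

Derivation:
Round 1 (k=29): L=21 R=212
Round 2 (k=43): L=212 R=182
Round 3 (k=17): L=182 R=201
Round 4 (k=28): L=201 R=181
Round 5 (k=49): L=181 R=101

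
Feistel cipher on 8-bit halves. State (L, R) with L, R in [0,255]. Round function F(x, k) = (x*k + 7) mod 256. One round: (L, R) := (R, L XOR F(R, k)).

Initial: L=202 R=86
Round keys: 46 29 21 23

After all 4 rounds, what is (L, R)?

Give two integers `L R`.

Round 1 (k=46): L=86 R=177
Round 2 (k=29): L=177 R=66
Round 3 (k=21): L=66 R=192
Round 4 (k=23): L=192 R=5

Answer: 192 5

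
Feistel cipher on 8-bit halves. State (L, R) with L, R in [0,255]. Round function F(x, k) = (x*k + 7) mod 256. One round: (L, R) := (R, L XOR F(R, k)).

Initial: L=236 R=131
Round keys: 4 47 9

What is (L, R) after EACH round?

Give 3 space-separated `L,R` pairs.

Round 1 (k=4): L=131 R=255
Round 2 (k=47): L=255 R=91
Round 3 (k=9): L=91 R=197

Answer: 131,255 255,91 91,197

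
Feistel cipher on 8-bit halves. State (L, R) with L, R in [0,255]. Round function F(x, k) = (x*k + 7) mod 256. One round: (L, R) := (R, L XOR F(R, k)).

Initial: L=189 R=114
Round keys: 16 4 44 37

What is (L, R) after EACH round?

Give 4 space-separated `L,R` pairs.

Round 1 (k=16): L=114 R=154
Round 2 (k=4): L=154 R=29
Round 3 (k=44): L=29 R=153
Round 4 (k=37): L=153 R=57

Answer: 114,154 154,29 29,153 153,57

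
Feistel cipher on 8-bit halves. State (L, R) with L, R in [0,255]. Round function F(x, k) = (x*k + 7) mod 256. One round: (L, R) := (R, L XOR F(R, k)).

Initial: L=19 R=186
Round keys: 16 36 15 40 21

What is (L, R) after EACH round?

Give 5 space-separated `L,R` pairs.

Answer: 186,180 180,237 237,94 94,90 90,55

Derivation:
Round 1 (k=16): L=186 R=180
Round 2 (k=36): L=180 R=237
Round 3 (k=15): L=237 R=94
Round 4 (k=40): L=94 R=90
Round 5 (k=21): L=90 R=55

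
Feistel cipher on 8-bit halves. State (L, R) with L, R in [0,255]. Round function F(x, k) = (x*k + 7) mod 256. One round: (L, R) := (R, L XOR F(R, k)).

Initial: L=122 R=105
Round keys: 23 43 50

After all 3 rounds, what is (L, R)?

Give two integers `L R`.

Round 1 (k=23): L=105 R=12
Round 2 (k=43): L=12 R=98
Round 3 (k=50): L=98 R=39

Answer: 98 39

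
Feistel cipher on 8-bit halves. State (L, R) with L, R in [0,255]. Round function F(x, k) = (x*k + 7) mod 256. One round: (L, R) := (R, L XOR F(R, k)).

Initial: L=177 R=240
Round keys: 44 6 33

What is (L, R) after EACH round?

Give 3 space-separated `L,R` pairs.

Answer: 240,246 246,59 59,84

Derivation:
Round 1 (k=44): L=240 R=246
Round 2 (k=6): L=246 R=59
Round 3 (k=33): L=59 R=84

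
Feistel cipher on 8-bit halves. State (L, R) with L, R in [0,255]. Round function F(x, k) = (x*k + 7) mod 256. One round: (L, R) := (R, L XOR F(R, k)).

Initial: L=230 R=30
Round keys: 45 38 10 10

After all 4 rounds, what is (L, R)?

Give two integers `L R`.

Answer: 6 52

Derivation:
Round 1 (k=45): L=30 R=171
Round 2 (k=38): L=171 R=119
Round 3 (k=10): L=119 R=6
Round 4 (k=10): L=6 R=52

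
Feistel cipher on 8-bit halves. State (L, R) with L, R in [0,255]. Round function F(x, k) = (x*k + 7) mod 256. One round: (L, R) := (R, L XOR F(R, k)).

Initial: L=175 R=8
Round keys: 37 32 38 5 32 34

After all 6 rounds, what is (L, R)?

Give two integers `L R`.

Round 1 (k=37): L=8 R=128
Round 2 (k=32): L=128 R=15
Round 3 (k=38): L=15 R=193
Round 4 (k=5): L=193 R=195
Round 5 (k=32): L=195 R=166
Round 6 (k=34): L=166 R=208

Answer: 166 208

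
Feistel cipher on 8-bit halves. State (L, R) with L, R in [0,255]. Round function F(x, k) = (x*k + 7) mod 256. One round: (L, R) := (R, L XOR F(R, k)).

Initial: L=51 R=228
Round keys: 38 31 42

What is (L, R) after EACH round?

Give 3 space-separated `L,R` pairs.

Answer: 228,236 236,127 127,49

Derivation:
Round 1 (k=38): L=228 R=236
Round 2 (k=31): L=236 R=127
Round 3 (k=42): L=127 R=49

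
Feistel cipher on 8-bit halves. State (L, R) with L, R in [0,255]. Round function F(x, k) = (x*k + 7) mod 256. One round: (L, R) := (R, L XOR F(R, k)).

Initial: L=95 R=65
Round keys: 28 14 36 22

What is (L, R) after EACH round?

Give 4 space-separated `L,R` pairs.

Answer: 65,124 124,142 142,131 131,199

Derivation:
Round 1 (k=28): L=65 R=124
Round 2 (k=14): L=124 R=142
Round 3 (k=36): L=142 R=131
Round 4 (k=22): L=131 R=199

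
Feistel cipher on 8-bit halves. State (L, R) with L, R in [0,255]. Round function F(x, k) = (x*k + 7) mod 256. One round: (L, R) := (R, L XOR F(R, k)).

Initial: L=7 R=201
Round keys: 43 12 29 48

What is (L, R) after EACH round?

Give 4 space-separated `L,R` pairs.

Answer: 201,205 205,106 106,196 196,173

Derivation:
Round 1 (k=43): L=201 R=205
Round 2 (k=12): L=205 R=106
Round 3 (k=29): L=106 R=196
Round 4 (k=48): L=196 R=173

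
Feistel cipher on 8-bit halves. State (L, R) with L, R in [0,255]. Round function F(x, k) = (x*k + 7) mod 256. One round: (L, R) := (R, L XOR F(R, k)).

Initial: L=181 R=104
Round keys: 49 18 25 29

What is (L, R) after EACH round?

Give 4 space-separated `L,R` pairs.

Answer: 104,90 90,51 51,88 88,204

Derivation:
Round 1 (k=49): L=104 R=90
Round 2 (k=18): L=90 R=51
Round 3 (k=25): L=51 R=88
Round 4 (k=29): L=88 R=204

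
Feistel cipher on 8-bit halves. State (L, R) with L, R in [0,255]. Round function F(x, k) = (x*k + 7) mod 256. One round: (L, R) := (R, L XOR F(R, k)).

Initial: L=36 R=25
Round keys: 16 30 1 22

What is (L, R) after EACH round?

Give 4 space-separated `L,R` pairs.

Round 1 (k=16): L=25 R=179
Round 2 (k=30): L=179 R=24
Round 3 (k=1): L=24 R=172
Round 4 (k=22): L=172 R=215

Answer: 25,179 179,24 24,172 172,215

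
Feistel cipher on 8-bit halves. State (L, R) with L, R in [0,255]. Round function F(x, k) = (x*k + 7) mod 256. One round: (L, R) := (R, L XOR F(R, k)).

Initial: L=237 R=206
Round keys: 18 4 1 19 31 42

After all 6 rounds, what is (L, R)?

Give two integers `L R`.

Round 1 (k=18): L=206 R=110
Round 2 (k=4): L=110 R=113
Round 3 (k=1): L=113 R=22
Round 4 (k=19): L=22 R=216
Round 5 (k=31): L=216 R=57
Round 6 (k=42): L=57 R=185

Answer: 57 185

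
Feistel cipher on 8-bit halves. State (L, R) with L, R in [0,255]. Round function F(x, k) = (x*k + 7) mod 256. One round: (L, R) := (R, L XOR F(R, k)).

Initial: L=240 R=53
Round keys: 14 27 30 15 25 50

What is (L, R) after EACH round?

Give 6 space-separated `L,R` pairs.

Round 1 (k=14): L=53 R=29
Round 2 (k=27): L=29 R=35
Round 3 (k=30): L=35 R=60
Round 4 (k=15): L=60 R=168
Round 5 (k=25): L=168 R=83
Round 6 (k=50): L=83 R=149

Answer: 53,29 29,35 35,60 60,168 168,83 83,149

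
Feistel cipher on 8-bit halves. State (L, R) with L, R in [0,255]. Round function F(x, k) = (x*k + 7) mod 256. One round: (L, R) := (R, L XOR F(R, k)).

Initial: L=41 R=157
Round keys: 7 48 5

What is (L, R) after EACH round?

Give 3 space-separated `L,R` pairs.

Answer: 157,123 123,138 138,194

Derivation:
Round 1 (k=7): L=157 R=123
Round 2 (k=48): L=123 R=138
Round 3 (k=5): L=138 R=194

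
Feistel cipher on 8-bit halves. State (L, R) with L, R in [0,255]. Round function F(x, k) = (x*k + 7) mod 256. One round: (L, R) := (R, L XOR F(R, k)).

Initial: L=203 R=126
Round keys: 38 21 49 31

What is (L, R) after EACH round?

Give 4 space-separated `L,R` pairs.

Answer: 126,112 112,73 73,112 112,222

Derivation:
Round 1 (k=38): L=126 R=112
Round 2 (k=21): L=112 R=73
Round 3 (k=49): L=73 R=112
Round 4 (k=31): L=112 R=222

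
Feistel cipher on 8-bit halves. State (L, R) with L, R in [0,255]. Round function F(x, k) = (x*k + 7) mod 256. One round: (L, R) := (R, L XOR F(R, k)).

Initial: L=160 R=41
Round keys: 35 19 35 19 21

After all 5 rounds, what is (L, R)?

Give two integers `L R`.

Answer: 206 124

Derivation:
Round 1 (k=35): L=41 R=2
Round 2 (k=19): L=2 R=4
Round 3 (k=35): L=4 R=145
Round 4 (k=19): L=145 R=206
Round 5 (k=21): L=206 R=124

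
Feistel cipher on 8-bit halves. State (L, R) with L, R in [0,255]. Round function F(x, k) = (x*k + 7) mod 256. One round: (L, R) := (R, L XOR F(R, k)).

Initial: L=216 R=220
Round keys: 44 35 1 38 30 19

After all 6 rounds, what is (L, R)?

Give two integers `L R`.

Answer: 137 125

Derivation:
Round 1 (k=44): L=220 R=15
Round 2 (k=35): L=15 R=200
Round 3 (k=1): L=200 R=192
Round 4 (k=38): L=192 R=79
Round 5 (k=30): L=79 R=137
Round 6 (k=19): L=137 R=125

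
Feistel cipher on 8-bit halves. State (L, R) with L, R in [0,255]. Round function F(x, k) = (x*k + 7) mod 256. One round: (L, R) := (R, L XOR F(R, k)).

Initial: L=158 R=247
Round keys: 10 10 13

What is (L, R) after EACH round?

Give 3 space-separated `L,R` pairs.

Answer: 247,51 51,242 242,98

Derivation:
Round 1 (k=10): L=247 R=51
Round 2 (k=10): L=51 R=242
Round 3 (k=13): L=242 R=98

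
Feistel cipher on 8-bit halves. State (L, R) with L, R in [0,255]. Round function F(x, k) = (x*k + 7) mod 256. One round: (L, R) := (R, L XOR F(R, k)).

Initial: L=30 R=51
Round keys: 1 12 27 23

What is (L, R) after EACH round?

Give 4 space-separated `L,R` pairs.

Answer: 51,36 36,132 132,215 215,220

Derivation:
Round 1 (k=1): L=51 R=36
Round 2 (k=12): L=36 R=132
Round 3 (k=27): L=132 R=215
Round 4 (k=23): L=215 R=220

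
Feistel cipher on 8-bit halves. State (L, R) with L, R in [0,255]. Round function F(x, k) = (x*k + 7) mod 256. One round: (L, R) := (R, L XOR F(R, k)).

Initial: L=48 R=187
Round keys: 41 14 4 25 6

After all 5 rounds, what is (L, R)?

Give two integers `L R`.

Answer: 4 114

Derivation:
Round 1 (k=41): L=187 R=202
Round 2 (k=14): L=202 R=168
Round 3 (k=4): L=168 R=109
Round 4 (k=25): L=109 R=4
Round 5 (k=6): L=4 R=114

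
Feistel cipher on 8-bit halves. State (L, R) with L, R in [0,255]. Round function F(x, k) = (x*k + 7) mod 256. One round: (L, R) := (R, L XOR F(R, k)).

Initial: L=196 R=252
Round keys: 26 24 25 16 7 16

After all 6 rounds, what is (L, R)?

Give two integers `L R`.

Round 1 (k=26): L=252 R=91
Round 2 (k=24): L=91 R=115
Round 3 (k=25): L=115 R=25
Round 4 (k=16): L=25 R=228
Round 5 (k=7): L=228 R=90
Round 6 (k=16): L=90 R=67

Answer: 90 67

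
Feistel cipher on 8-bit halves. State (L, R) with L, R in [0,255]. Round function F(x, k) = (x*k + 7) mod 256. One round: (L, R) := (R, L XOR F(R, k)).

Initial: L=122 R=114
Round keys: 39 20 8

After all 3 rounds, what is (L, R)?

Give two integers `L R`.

Round 1 (k=39): L=114 R=31
Round 2 (k=20): L=31 R=1
Round 3 (k=8): L=1 R=16

Answer: 1 16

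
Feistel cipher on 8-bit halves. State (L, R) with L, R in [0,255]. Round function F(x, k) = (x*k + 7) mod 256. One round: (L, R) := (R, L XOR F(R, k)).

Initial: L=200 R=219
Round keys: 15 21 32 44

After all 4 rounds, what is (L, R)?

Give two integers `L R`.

Answer: 19 59

Derivation:
Round 1 (k=15): L=219 R=20
Round 2 (k=21): L=20 R=112
Round 3 (k=32): L=112 R=19
Round 4 (k=44): L=19 R=59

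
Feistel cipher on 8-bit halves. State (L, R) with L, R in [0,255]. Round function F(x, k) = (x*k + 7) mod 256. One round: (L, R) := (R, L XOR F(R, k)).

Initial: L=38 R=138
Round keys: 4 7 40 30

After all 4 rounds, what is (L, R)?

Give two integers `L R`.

Round 1 (k=4): L=138 R=9
Round 2 (k=7): L=9 R=204
Round 3 (k=40): L=204 R=238
Round 4 (k=30): L=238 R=39

Answer: 238 39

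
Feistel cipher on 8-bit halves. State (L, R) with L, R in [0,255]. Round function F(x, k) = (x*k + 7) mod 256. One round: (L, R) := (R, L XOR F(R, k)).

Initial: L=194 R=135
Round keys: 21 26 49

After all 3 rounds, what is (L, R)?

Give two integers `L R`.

Round 1 (k=21): L=135 R=216
Round 2 (k=26): L=216 R=112
Round 3 (k=49): L=112 R=175

Answer: 112 175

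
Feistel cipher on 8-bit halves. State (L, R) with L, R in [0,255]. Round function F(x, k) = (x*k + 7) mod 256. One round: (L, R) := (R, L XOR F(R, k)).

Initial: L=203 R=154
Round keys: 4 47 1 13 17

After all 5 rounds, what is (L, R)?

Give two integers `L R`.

Answer: 162 173

Derivation:
Round 1 (k=4): L=154 R=164
Round 2 (k=47): L=164 R=185
Round 3 (k=1): L=185 R=100
Round 4 (k=13): L=100 R=162
Round 5 (k=17): L=162 R=173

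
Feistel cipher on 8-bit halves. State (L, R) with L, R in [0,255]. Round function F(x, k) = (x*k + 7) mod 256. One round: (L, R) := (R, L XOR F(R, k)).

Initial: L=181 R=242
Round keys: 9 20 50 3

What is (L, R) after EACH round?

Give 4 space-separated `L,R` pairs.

Answer: 242,60 60,69 69,189 189,123

Derivation:
Round 1 (k=9): L=242 R=60
Round 2 (k=20): L=60 R=69
Round 3 (k=50): L=69 R=189
Round 4 (k=3): L=189 R=123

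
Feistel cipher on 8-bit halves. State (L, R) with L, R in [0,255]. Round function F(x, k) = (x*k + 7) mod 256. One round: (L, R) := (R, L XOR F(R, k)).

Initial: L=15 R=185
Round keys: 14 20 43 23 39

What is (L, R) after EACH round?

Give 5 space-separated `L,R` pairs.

Answer: 185,42 42,246 246,115 115,170 170,158

Derivation:
Round 1 (k=14): L=185 R=42
Round 2 (k=20): L=42 R=246
Round 3 (k=43): L=246 R=115
Round 4 (k=23): L=115 R=170
Round 5 (k=39): L=170 R=158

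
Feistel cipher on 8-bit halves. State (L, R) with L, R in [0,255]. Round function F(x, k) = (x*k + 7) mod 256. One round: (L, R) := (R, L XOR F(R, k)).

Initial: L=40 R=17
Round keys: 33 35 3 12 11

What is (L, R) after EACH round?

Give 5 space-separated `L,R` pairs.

Round 1 (k=33): L=17 R=16
Round 2 (k=35): L=16 R=38
Round 3 (k=3): L=38 R=105
Round 4 (k=12): L=105 R=213
Round 5 (k=11): L=213 R=71

Answer: 17,16 16,38 38,105 105,213 213,71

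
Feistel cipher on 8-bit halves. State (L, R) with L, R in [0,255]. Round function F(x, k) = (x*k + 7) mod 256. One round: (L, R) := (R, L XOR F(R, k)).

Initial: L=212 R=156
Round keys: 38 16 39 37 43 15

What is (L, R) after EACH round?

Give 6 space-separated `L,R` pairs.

Round 1 (k=38): L=156 R=251
Round 2 (k=16): L=251 R=43
Round 3 (k=39): L=43 R=111
Round 4 (k=37): L=111 R=57
Round 5 (k=43): L=57 R=245
Round 6 (k=15): L=245 R=91

Answer: 156,251 251,43 43,111 111,57 57,245 245,91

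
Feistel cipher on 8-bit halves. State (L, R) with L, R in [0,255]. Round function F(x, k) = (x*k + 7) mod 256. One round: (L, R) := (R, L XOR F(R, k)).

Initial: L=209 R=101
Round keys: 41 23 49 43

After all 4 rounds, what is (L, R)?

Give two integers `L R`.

Answer: 51 103

Derivation:
Round 1 (k=41): L=101 R=229
Round 2 (k=23): L=229 R=255
Round 3 (k=49): L=255 R=51
Round 4 (k=43): L=51 R=103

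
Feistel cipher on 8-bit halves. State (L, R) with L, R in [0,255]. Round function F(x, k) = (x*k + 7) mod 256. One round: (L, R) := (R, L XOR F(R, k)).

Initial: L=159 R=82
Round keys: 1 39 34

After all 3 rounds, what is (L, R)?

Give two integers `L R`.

Round 1 (k=1): L=82 R=198
Round 2 (k=39): L=198 R=99
Round 3 (k=34): L=99 R=235

Answer: 99 235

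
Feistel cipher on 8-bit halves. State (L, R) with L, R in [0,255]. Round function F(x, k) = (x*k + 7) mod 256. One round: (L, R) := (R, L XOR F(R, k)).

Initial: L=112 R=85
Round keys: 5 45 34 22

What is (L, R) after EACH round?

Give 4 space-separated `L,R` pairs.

Answer: 85,192 192,146 146,171 171,43

Derivation:
Round 1 (k=5): L=85 R=192
Round 2 (k=45): L=192 R=146
Round 3 (k=34): L=146 R=171
Round 4 (k=22): L=171 R=43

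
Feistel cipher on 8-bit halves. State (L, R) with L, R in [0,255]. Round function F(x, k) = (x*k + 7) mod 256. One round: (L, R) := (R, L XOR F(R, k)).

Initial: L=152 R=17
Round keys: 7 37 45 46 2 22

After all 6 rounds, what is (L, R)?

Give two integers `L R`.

Round 1 (k=7): L=17 R=230
Round 2 (k=37): L=230 R=84
Round 3 (k=45): L=84 R=45
Round 4 (k=46): L=45 R=73
Round 5 (k=2): L=73 R=180
Round 6 (k=22): L=180 R=54

Answer: 180 54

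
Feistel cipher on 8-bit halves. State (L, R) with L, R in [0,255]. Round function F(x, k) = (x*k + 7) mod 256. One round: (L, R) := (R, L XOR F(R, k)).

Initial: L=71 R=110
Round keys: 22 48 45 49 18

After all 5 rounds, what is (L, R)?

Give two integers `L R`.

Answer: 46 67

Derivation:
Round 1 (k=22): L=110 R=60
Round 2 (k=48): L=60 R=41
Round 3 (k=45): L=41 R=0
Round 4 (k=49): L=0 R=46
Round 5 (k=18): L=46 R=67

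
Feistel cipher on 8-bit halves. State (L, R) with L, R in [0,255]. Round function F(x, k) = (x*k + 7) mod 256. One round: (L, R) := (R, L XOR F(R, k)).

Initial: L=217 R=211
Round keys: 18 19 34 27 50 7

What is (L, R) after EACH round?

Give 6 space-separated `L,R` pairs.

Round 1 (k=18): L=211 R=4
Round 2 (k=19): L=4 R=128
Round 3 (k=34): L=128 R=3
Round 4 (k=27): L=3 R=216
Round 5 (k=50): L=216 R=52
Round 6 (k=7): L=52 R=171

Answer: 211,4 4,128 128,3 3,216 216,52 52,171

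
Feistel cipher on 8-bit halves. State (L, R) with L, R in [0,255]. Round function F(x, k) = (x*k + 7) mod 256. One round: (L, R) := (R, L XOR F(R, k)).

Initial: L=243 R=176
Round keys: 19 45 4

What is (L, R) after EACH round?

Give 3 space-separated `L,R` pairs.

Answer: 176,228 228,171 171,87

Derivation:
Round 1 (k=19): L=176 R=228
Round 2 (k=45): L=228 R=171
Round 3 (k=4): L=171 R=87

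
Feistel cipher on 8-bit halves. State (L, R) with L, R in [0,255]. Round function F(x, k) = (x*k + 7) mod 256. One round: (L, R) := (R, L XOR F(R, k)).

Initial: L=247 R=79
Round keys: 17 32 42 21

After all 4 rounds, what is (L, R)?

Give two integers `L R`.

Round 1 (k=17): L=79 R=177
Round 2 (k=32): L=177 R=104
Round 3 (k=42): L=104 R=166
Round 4 (k=21): L=166 R=205

Answer: 166 205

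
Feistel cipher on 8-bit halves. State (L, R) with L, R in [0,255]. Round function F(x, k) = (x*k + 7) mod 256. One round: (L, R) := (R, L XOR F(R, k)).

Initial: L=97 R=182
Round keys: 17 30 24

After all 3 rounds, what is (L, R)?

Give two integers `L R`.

Round 1 (k=17): L=182 R=124
Round 2 (k=30): L=124 R=57
Round 3 (k=24): L=57 R=35

Answer: 57 35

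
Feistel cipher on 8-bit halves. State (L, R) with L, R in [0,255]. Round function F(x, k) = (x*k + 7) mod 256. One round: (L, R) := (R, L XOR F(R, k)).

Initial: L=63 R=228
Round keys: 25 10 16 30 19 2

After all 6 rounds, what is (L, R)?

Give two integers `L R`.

Answer: 134 153

Derivation:
Round 1 (k=25): L=228 R=116
Round 2 (k=10): L=116 R=107
Round 3 (k=16): L=107 R=195
Round 4 (k=30): L=195 R=138
Round 5 (k=19): L=138 R=134
Round 6 (k=2): L=134 R=153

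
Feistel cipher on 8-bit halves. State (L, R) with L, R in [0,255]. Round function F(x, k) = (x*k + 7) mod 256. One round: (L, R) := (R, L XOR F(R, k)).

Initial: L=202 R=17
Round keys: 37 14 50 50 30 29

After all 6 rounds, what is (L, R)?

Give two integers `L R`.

Round 1 (k=37): L=17 R=182
Round 2 (k=14): L=182 R=234
Round 3 (k=50): L=234 R=13
Round 4 (k=50): L=13 R=123
Round 5 (k=30): L=123 R=124
Round 6 (k=29): L=124 R=104

Answer: 124 104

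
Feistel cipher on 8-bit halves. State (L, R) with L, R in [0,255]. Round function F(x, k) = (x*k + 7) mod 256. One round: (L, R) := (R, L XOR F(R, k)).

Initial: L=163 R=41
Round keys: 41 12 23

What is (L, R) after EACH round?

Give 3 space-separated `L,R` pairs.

Round 1 (k=41): L=41 R=59
Round 2 (k=12): L=59 R=226
Round 3 (k=23): L=226 R=110

Answer: 41,59 59,226 226,110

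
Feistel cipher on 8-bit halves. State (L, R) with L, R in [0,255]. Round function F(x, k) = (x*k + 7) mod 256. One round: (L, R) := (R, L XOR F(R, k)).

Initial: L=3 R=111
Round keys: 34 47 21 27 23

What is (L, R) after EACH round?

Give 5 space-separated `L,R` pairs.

Answer: 111,198 198,14 14,235 235,222 222,18

Derivation:
Round 1 (k=34): L=111 R=198
Round 2 (k=47): L=198 R=14
Round 3 (k=21): L=14 R=235
Round 4 (k=27): L=235 R=222
Round 5 (k=23): L=222 R=18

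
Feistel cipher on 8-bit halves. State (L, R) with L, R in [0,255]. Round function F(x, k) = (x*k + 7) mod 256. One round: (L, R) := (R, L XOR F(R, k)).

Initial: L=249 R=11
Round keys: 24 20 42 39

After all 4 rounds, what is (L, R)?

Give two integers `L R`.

Answer: 121 66

Derivation:
Round 1 (k=24): L=11 R=246
Round 2 (k=20): L=246 R=52
Round 3 (k=42): L=52 R=121
Round 4 (k=39): L=121 R=66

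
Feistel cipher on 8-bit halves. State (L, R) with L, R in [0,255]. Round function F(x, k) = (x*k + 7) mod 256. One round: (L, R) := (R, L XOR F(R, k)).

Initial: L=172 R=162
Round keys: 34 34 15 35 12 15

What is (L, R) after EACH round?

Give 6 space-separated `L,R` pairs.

Answer: 162,39 39,151 151,199 199,171 171,204 204,80

Derivation:
Round 1 (k=34): L=162 R=39
Round 2 (k=34): L=39 R=151
Round 3 (k=15): L=151 R=199
Round 4 (k=35): L=199 R=171
Round 5 (k=12): L=171 R=204
Round 6 (k=15): L=204 R=80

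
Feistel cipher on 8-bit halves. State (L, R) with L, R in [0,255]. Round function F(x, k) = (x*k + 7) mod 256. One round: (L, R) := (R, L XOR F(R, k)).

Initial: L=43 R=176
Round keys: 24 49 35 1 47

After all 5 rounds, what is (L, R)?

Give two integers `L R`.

Answer: 224 187

Derivation:
Round 1 (k=24): L=176 R=172
Round 2 (k=49): L=172 R=67
Round 3 (k=35): L=67 R=156
Round 4 (k=1): L=156 R=224
Round 5 (k=47): L=224 R=187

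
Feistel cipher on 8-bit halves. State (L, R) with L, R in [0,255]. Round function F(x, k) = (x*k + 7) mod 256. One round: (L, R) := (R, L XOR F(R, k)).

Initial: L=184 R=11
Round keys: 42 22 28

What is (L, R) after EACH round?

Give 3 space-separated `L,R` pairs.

Round 1 (k=42): L=11 R=109
Round 2 (k=22): L=109 R=110
Round 3 (k=28): L=110 R=98

Answer: 11,109 109,110 110,98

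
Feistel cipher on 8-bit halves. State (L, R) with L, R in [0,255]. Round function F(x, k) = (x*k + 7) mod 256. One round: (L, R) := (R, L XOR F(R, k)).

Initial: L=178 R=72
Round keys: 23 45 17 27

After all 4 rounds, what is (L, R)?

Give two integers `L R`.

Round 1 (k=23): L=72 R=205
Round 2 (k=45): L=205 R=88
Round 3 (k=17): L=88 R=18
Round 4 (k=27): L=18 R=181

Answer: 18 181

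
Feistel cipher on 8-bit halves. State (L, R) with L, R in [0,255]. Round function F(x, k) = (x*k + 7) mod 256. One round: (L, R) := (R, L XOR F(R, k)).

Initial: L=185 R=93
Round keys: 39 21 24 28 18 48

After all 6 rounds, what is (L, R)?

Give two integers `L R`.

Answer: 139 83

Derivation:
Round 1 (k=39): L=93 R=139
Round 2 (k=21): L=139 R=51
Round 3 (k=24): L=51 R=68
Round 4 (k=28): L=68 R=68
Round 5 (k=18): L=68 R=139
Round 6 (k=48): L=139 R=83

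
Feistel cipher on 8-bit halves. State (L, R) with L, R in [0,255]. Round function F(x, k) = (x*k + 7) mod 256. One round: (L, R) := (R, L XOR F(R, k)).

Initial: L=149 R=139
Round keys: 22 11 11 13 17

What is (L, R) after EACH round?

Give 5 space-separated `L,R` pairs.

Round 1 (k=22): L=139 R=108
Round 2 (k=11): L=108 R=32
Round 3 (k=11): L=32 R=11
Round 4 (k=13): L=11 R=182
Round 5 (k=17): L=182 R=22

Answer: 139,108 108,32 32,11 11,182 182,22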